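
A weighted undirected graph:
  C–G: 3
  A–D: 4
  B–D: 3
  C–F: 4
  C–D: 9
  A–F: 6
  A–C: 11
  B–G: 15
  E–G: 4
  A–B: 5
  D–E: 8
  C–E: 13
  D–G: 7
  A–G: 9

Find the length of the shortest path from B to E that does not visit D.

Some routes from B to E avoiding D:
B - A - F - C - G - E: 5 + 6 + 4 + 3 + 4 = 22
B - G - E: 15 + 4 = 19
B - A - G - E: 5 + 9 + 4 = 18
The minimum is 18.

18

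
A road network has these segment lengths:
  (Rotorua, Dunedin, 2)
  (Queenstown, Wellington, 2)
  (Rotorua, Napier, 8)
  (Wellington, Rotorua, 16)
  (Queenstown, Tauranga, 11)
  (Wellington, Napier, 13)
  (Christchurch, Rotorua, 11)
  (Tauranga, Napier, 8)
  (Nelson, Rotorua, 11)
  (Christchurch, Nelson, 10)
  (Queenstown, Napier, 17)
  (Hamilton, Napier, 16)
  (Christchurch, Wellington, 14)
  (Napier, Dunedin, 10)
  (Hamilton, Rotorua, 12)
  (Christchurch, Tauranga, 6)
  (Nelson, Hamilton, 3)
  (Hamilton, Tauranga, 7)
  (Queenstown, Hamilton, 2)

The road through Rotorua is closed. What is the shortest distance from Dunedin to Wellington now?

23

A few of the Dunedin→Wellington routes:
Dunedin -> Napier -> Hamilton -> Queenstown -> Wellington: 10 + 16 + 2 + 2 = 30
Dunedin -> Napier -> Queenstown -> Wellington: 10 + 17 + 2 = 29
Dunedin -> Napier -> Tauranga -> Hamilton -> Queenstown -> Wellington: 10 + 8 + 7 + 2 + 2 = 29
Dunedin -> Napier -> Tauranga -> Queenstown -> Wellington: 10 + 8 + 11 + 2 = 31
Dunedin -> Napier -> Tauranga -> Christchurch -> Wellington: 10 + 8 + 6 + 14 = 38
Dunedin -> Napier -> Wellington: 10 + 13 = 23
The minimum is 23.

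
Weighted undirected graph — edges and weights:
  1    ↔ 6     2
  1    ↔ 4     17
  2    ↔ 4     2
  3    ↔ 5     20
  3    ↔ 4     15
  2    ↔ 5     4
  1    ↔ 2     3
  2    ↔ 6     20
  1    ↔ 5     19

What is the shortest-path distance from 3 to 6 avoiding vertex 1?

Candidate routes:
3→4→2→6: 15 + 2 + 20 = 37
3→5→2→6: 20 + 4 + 20 = 44
Best route has total 37.

37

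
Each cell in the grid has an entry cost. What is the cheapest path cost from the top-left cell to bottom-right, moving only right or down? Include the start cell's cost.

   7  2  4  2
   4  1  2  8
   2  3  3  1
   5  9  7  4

Path r0c0→r0c1→r1c1→r1c2→r2c2→r2c3→r3c3: 7 + 2 + 1 + 2 + 3 + 1 + 4 = 20.
(Top row then right column would cost 28.)

20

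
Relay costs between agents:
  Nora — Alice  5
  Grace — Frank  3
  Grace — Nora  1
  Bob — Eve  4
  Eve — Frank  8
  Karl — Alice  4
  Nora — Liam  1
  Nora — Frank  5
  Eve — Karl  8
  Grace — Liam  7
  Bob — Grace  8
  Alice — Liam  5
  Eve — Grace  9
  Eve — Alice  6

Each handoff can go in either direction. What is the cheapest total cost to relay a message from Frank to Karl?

Checking several routes:
Frank -> Nora -> Liam -> Alice -> Karl: 5 + 1 + 5 + 4 = 15
Frank -> Grace -> Nora -> Liam -> Alice -> Karl: 3 + 1 + 1 + 5 + 4 = 14
Frank -> Eve -> Karl: 8 + 8 = 16
Frank -> Grace -> Nora -> Alice -> Karl: 3 + 1 + 5 + 4 = 13
Frank -> Nora -> Alice -> Karl: 5 + 5 + 4 = 14
The minimum is 13.

13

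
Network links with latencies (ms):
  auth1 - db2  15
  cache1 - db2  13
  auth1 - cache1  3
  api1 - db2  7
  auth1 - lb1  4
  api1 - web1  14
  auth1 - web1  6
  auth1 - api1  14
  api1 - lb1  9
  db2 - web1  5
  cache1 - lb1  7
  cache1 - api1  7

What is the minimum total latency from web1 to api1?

12

A few of the web1→api1 routes:
web1 → auth1 → lb1 → api1: 6 + 4 + 9 = 19
web1 → auth1 → cache1 → api1: 6 + 3 + 7 = 16
web1 → db2 → api1: 5 + 7 = 12
web1 → api1: 14
Shortest: 12 ms.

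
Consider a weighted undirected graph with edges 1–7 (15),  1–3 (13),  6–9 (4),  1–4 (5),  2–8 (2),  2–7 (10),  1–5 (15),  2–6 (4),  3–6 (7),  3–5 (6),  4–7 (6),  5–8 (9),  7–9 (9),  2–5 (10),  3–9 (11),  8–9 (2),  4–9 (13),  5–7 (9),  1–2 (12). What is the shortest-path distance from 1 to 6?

Some routes from 1 to 6:
1 -> 2 -> 8 -> 9 -> 6: 12 + 2 + 2 + 4 = 20
1 -> 3 -> 6: 13 + 7 = 20
1 -> 2 -> 6: 12 + 4 = 16
The minimum is 16.

16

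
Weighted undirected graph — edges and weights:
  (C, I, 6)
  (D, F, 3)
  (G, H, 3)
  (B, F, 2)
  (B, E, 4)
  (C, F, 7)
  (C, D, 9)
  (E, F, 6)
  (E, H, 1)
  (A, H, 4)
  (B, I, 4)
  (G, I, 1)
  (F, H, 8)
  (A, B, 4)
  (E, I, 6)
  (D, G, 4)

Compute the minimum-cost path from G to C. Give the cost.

A few of the G→C routes:
G→I→B→F→C: 1 + 4 + 2 + 7 = 14
G→D→F→C: 4 + 3 + 7 = 14
G→D→C: 4 + 9 = 13
G→I→C: 1 + 6 = 7
Shortest: 7.

7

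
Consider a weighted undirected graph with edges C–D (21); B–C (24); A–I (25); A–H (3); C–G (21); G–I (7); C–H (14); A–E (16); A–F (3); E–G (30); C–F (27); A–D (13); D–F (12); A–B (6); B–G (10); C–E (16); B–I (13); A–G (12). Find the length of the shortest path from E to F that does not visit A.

43

A few of the E→F routes:
E -> C -> F: 16 + 27 = 43
E -> G -> B -> C -> D -> F: 30 + 10 + 24 + 21 + 12 = 97
E -> G -> B -> C -> F: 30 + 10 + 24 + 27 = 91
E -> C -> D -> F: 16 + 21 + 12 = 49
E -> G -> C -> F: 30 + 21 + 27 = 78
E -> G -> C -> D -> F: 30 + 21 + 21 + 12 = 84
Shortest: 43.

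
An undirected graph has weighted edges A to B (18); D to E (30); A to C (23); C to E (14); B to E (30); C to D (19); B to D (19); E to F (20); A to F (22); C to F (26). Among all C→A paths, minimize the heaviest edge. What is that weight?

19

Comparing a few candidate routes:
C→F→A: max(26, 22) = 26
C→D→B→A: max(19, 19, 18) = 19
C→E→D→B→A: max(14, 30, 19, 18) = 30
C→E→F→A: max(14, 20, 22) = 22
C→A: max(23) = 23
The minimum achievable maximum is 19.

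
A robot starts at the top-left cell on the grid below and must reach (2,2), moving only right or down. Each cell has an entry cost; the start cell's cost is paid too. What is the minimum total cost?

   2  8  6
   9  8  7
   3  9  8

One optimal route is [0,0]→[0,1]→[0,2]→[1,2]→[2,2].
Its cost is 2 + 8 + 6 + 7 + 8 = 31.

31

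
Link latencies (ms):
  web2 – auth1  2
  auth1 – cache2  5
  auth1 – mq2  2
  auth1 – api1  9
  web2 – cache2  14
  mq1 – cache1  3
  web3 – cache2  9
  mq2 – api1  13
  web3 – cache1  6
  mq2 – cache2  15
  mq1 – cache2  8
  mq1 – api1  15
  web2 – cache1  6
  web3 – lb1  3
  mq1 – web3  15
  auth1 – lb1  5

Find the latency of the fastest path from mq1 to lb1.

Comparing a few candidate routes:
mq1→cache2→web3→lb1: 8 + 9 + 3 = 20
mq1→web3→lb1: 15 + 3 = 18
mq1→cache1→web2→auth1→lb1: 3 + 6 + 2 + 5 = 16
mq1→cache2→auth1→lb1: 8 + 5 + 5 = 18
mq1→cache1→web3→lb1: 3 + 6 + 3 = 12
Shortest: 12 ms.

12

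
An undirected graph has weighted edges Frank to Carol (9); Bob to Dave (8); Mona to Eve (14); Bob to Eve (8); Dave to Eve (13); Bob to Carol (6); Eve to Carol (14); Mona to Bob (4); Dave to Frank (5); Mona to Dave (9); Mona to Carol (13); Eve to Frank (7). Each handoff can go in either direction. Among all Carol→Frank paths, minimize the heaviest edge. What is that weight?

8

Comparing a few candidate routes:
Carol→Bob→Dave→Frank: max(6, 8, 5) = 8
Carol→Bob→Mona→Dave→Frank: max(6, 4, 9, 5) = 9
Carol→Frank: max(9) = 9
Carol→Bob→Eve→Frank: max(6, 8, 7) = 8
The minimum achievable maximum is 8.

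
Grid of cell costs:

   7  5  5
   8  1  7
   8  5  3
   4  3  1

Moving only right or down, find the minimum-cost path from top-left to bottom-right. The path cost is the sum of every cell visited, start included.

Path (0,0) (0,1) (1,1) (2,1) (2,2) (3,2): 7 + 5 + 1 + 5 + 3 + 1 = 22.

22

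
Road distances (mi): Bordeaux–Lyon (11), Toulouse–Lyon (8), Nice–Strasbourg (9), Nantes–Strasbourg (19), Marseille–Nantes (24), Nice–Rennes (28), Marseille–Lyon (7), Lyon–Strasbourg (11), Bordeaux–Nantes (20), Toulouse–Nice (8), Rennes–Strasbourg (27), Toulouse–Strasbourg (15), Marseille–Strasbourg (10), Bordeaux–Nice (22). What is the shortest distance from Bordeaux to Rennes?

Comparing a few candidate routes:
Bordeaux -> Lyon -> Strasbourg -> Rennes: 11 + 11 + 27 = 49
Bordeaux -> Lyon -> Strasbourg -> Nice -> Rennes: 11 + 11 + 9 + 28 = 59
Bordeaux -> Nice -> Strasbourg -> Rennes: 22 + 9 + 27 = 58
Bordeaux -> Lyon -> Toulouse -> Nice -> Rennes: 11 + 8 + 8 + 28 = 55
Bordeaux -> Lyon -> Marseille -> Strasbourg -> Rennes: 11 + 7 + 10 + 27 = 55
Bordeaux -> Nice -> Rennes: 22 + 28 = 50
Best route has total 49 mi.

49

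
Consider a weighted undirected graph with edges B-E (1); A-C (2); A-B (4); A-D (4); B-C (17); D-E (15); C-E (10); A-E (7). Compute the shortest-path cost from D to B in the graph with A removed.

Candidate routes:
D -> E -> B: 15 + 1 = 16
D -> E -> C -> B: 15 + 10 + 17 = 42
Shortest: 16.

16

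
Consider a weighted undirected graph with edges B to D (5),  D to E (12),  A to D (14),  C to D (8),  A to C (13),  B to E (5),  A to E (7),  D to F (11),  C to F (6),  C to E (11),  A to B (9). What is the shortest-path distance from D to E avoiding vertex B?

A few of the D→E routes:
D → C → A → E: 8 + 13 + 7 = 28
D → F → C → E: 11 + 6 + 11 = 28
D → C → E: 8 + 11 = 19
D → E: 12
D → A → E: 14 + 7 = 21
The minimum is 12.

12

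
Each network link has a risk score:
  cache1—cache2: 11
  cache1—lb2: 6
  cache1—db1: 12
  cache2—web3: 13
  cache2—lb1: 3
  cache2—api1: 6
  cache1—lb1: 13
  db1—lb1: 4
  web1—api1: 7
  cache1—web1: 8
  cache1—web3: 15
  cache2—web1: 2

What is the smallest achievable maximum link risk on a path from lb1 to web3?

Checking several routes:
lb1 -> cache1 -> web1 -> api1 -> cache2 -> web3: max(13, 8, 7, 6, 13) = 13
lb1 -> cache1 -> web1 -> cache2 -> web3: max(13, 8, 2, 13) = 13
lb1 -> db1 -> cache1 -> web1 -> cache2 -> web3: max(4, 12, 8, 2, 13) = 13
lb1 -> db1 -> cache1 -> web1 -> api1 -> cache2 -> web3: max(4, 12, 8, 7, 6, 13) = 13
lb1 -> db1 -> cache1 -> cache2 -> web3: max(4, 12, 11, 13) = 13
lb1 -> cache1 -> cache2 -> web3: max(13, 11, 13) = 13
The minimum achievable maximum is 13.

13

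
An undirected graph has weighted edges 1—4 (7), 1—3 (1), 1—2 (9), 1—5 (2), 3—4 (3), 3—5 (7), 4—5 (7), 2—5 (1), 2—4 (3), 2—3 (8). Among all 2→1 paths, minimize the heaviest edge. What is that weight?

Comparing a few candidate routes:
2 → 4 → 1: max(3, 7) = 7
2 → 4 → 5 → 1: max(3, 7, 2) = 7
2 → 4 → 3 → 5 → 1: max(3, 3, 7, 2) = 7
2 → 4 → 3 → 1: max(3, 3, 1) = 3
2 → 4 → 5 → 3 → 1: max(3, 7, 7, 1) = 7
2 → 5 → 1: max(1, 2) = 2
Best route has worst link 2.

2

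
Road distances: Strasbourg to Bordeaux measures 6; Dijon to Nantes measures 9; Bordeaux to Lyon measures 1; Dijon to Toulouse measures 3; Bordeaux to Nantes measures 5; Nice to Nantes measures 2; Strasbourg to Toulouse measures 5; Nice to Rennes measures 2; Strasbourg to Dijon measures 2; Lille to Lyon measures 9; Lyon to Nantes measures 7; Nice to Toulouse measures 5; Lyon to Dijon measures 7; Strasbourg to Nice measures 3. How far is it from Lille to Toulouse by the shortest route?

A few of the Lille→Toulouse routes:
Lille - Lyon - Dijon - Toulouse: 9 + 7 + 3 = 19
Lille - Lyon - Bordeaux - Strasbourg - Toulouse: 9 + 1 + 6 + 5 = 21
Lille - Lyon - Bordeaux - Strasbourg - Dijon - Toulouse: 9 + 1 + 6 + 2 + 3 = 21
Best route has total 19.

19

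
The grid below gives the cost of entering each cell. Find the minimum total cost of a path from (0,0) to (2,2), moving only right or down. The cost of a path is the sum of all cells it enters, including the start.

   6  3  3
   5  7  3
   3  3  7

22

Take (0,0) → (0,1) → (0,2) → (1,2) → (2,2) for a total of 6 + 3 + 3 + 3 + 7 = 22.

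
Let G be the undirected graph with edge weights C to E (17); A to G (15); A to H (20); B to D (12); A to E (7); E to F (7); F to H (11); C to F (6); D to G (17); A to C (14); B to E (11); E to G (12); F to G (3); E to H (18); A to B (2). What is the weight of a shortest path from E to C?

Checking several routes:
E→A→C: 7 + 14 = 21
E→G→F→C: 12 + 3 + 6 = 21
E→F→C: 7 + 6 = 13
E→C: 17
Shortest: 13.

13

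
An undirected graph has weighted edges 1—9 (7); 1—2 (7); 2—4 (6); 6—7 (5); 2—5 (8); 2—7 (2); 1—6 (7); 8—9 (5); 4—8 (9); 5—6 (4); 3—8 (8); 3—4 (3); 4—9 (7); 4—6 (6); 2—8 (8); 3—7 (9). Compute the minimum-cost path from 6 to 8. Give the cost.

15

Comparing a few candidate routes:
6→7→2→8: 5 + 2 + 8 = 15
6→4→8: 6 + 9 = 15
6→4→9→8: 6 + 7 + 5 = 18
6→4→3→8: 6 + 3 + 8 = 17
The minimum is 15.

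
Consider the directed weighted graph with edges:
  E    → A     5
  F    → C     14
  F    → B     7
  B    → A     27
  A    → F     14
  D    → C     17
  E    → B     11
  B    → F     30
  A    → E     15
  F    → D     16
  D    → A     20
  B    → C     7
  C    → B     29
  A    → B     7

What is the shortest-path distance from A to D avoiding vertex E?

Candidate routes:
A-F-D: 14 + 16 = 30
A-B-F-D: 7 + 30 + 16 = 53
The minimum is 30.

30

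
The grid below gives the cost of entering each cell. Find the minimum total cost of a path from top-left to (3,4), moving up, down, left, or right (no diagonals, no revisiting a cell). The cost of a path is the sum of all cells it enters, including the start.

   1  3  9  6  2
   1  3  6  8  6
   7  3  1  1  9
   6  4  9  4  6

Path (0,0) -> (1,0) -> (1,1) -> (2,1) -> (2,2) -> (2,3) -> (3,3) -> (3,4): 1 + 1 + 3 + 3 + 1 + 1 + 4 + 6 = 20.

20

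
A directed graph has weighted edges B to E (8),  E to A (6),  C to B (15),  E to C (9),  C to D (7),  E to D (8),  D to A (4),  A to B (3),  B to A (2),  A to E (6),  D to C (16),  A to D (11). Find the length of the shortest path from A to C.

15

Some routes from A to C:
A→E→C: 6 + 9 = 15
A→D→C: 11 + 16 = 27
A→B→E→C: 3 + 8 + 9 = 20
Shortest: 15.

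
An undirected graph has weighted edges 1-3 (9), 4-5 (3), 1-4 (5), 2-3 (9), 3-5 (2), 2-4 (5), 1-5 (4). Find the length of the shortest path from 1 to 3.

6

A few of the 1→3 routes:
1 - 5 - 3: 4 + 2 = 6
1 - 3: 9
1 - 4 - 5 - 3: 5 + 3 + 2 = 10
Shortest: 6.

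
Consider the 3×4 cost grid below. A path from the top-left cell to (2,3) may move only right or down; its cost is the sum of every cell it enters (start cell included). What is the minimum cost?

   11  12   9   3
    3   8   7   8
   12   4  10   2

38

Cheapest: (0,0) -> (1,0) -> (1,1) -> (2,1) -> (2,2) -> (2,3)
  11 + 3 + 8 + 4 + 10 + 2 = 38
(Top row then right column would cost 45.)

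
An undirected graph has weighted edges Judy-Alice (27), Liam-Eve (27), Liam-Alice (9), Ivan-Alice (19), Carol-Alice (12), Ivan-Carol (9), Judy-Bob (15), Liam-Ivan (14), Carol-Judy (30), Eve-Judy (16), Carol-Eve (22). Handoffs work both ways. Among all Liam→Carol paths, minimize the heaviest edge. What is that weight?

Some routes from Liam to Carol:
Liam → Eve → Judy → Alice → Ivan → Carol: max(27, 16, 27, 19, 9) = 27
Liam → Ivan → Alice → Carol: max(14, 19, 12) = 19
Liam → Alice → Carol: max(9, 12) = 12
Liam → Ivan → Alice → Judy → Eve → Carol: max(14, 19, 27, 16, 22) = 27
Liam → Alice → Ivan → Carol: max(9, 19, 9) = 19
Liam → Ivan → Carol: max(14, 9) = 14
Best route has worst link 12.

12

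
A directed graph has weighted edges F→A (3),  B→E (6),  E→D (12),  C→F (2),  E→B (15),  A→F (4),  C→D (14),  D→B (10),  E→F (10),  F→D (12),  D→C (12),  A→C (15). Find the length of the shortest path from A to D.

Paths from A to D:
A-F-D: 4 + 12 = 16
A-C-D: 15 + 14 = 29
A-C-F-D: 15 + 2 + 12 = 29
Shortest: 16.

16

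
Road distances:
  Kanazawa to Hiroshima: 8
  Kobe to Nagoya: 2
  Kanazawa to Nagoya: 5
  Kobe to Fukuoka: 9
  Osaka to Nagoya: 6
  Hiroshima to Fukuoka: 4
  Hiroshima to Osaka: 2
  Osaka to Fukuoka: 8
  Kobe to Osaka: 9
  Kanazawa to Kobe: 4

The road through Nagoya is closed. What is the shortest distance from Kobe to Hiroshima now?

A few of the Kobe→Hiroshima routes:
Kobe-Kanazawa-Hiroshima: 4 + 8 = 12
Kobe-Fukuoka-Hiroshima: 9 + 4 = 13
Kobe-Osaka-Hiroshima: 9 + 2 = 11
Kobe-Fukuoka-Osaka-Hiroshima: 9 + 8 + 2 = 19
The minimum is 11.

11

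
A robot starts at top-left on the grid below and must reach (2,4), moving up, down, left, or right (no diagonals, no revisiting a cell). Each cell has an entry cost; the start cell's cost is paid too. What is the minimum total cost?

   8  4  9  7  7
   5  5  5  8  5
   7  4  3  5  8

37

One optimal route is r0c0 → r0c1 → r1c1 → r2c1 → r2c2 → r2c3 → r2c4.
Its cost is 8 + 4 + 5 + 4 + 3 + 5 + 8 = 37.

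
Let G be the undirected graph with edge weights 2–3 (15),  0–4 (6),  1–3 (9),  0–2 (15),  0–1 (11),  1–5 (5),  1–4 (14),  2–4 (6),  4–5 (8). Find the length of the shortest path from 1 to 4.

13

A few of the 1→4 routes:
1 -> 3 -> 2 -> 4: 9 + 15 + 6 = 30
1 -> 4: 14
1 -> 0 -> 2 -> 4: 11 + 15 + 6 = 32
1 -> 0 -> 4: 11 + 6 = 17
1 -> 5 -> 4: 5 + 8 = 13
Best route has total 13.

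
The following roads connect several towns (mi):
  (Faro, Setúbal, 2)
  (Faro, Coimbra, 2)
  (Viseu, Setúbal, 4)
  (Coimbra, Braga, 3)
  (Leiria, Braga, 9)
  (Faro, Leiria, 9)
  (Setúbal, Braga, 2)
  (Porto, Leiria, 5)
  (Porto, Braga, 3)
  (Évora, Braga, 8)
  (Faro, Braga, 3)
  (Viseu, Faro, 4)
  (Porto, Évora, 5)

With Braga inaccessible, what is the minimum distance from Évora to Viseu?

Routes from Évora to Viseu avoiding Braga:
Évora→Porto→Leiria→Faro→Setúbal→Viseu: 5 + 5 + 9 + 2 + 4 = 25
Évora→Porto→Leiria→Faro→Viseu: 5 + 5 + 9 + 4 = 23
The minimum is 23 mi.

23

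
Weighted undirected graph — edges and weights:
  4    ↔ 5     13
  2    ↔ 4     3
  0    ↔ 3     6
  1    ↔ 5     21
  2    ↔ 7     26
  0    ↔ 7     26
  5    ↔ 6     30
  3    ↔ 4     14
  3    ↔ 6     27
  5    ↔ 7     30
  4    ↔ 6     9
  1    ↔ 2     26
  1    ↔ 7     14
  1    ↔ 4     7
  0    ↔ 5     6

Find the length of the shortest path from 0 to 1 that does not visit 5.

Some routes from 0 to 1 avoiding 5:
0-7-1: 26 + 14 = 40
0-3-4-1: 6 + 14 + 7 = 27
0-3-4-2-1: 6 + 14 + 3 + 26 = 49
0-3-6-4-1: 6 + 27 + 9 + 7 = 49
Best route has total 27.

27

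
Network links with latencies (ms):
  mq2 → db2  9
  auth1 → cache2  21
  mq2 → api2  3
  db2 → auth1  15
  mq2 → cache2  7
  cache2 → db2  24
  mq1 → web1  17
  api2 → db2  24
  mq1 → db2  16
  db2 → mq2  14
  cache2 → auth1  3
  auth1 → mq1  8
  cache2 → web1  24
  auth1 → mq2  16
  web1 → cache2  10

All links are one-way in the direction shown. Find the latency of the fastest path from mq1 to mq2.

Checking several routes:
mq1 → db2 → mq2: 16 + 14 = 30
mq1 → web1 → cache2 → auth1 → mq2: 17 + 10 + 3 + 16 = 46
mq1 → db2 → auth1 → mq2: 16 + 15 + 16 = 47
The minimum is 30 ms.

30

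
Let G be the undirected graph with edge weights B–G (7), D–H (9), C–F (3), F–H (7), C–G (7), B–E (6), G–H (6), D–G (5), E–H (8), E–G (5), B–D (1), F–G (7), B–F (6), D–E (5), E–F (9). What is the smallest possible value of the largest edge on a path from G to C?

6

Comparing a few candidate routes:
G - D - B - F - C: max(5, 1, 6, 3) = 6
G - E - D - B - F - C: max(5, 5, 1, 6, 3) = 6
G - B - F - C: max(7, 6, 3) = 7
G - E - B - F - C: max(5, 6, 6, 3) = 6
G - D - E - B - F - C: max(5, 5, 6, 6, 3) = 6
Smallest bottleneck: 6.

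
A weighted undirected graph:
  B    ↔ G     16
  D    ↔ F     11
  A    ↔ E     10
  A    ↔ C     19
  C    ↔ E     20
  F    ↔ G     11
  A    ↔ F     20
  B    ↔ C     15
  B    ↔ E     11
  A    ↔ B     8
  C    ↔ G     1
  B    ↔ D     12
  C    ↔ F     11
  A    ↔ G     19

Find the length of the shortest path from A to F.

20

Comparing a few candidate routes:
A → F: 20
A → G → F: 19 + 11 = 30
A → C → G → F: 19 + 1 + 11 = 31
A → C → F: 19 + 11 = 30
A → B → D → F: 8 + 12 + 11 = 31
Shortest: 20.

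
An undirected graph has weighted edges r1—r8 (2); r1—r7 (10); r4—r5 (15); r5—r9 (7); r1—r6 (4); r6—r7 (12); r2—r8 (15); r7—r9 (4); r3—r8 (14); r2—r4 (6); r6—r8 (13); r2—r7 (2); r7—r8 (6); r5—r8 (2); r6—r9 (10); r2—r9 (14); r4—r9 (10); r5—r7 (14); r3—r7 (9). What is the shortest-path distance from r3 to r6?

20

Comparing a few candidate routes:
r3 -> r7 -> r1 -> r6: 9 + 10 + 4 = 23
r3 -> r7 -> r9 -> r6: 9 + 4 + 10 = 23
r3 -> r8 -> r1 -> r6: 14 + 2 + 4 = 20
r3 -> r7 -> r8 -> r1 -> r6: 9 + 6 + 2 + 4 = 21
r3 -> r7 -> r6: 9 + 12 = 21
Best route has total 20.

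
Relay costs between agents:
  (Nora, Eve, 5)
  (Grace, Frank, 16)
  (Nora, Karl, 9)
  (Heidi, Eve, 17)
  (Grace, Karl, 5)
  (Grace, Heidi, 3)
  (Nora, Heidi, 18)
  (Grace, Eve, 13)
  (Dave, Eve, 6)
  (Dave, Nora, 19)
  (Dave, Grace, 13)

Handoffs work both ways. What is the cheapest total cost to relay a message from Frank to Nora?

30

Some routes from Frank to Nora:
Frank-Grace-Eve-Nora: 16 + 13 + 5 = 34
Frank-Grace-Heidi-Eve-Nora: 16 + 3 + 17 + 5 = 41
Frank-Grace-Karl-Nora: 16 + 5 + 9 = 30
Frank-Grace-Dave-Eve-Nora: 16 + 13 + 6 + 5 = 40
Frank-Grace-Heidi-Nora: 16 + 3 + 18 = 37
Best route has total 30.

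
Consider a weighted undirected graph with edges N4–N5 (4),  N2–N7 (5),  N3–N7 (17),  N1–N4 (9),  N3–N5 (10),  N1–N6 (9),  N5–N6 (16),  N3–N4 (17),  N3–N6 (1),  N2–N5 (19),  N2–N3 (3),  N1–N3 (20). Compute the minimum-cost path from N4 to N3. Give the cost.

14

Comparing a few candidate routes:
N4-N5-N3: 4 + 10 = 14
N4-N1-N6-N3: 9 + 9 + 1 = 19
N4-N3: 17
The minimum is 14.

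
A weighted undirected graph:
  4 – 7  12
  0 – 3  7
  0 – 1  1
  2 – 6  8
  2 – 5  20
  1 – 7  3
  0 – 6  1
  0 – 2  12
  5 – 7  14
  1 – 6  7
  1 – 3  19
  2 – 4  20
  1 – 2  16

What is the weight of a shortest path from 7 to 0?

4

Comparing a few candidate routes:
7-1-6-0: 3 + 7 + 1 = 11
7-1-0: 3 + 1 = 4
7-1-6-2-0: 3 + 7 + 8 + 12 = 30
7-1-3-0: 3 + 19 + 7 = 29
7-1-2-6-0: 3 + 16 + 8 + 1 = 28
Shortest: 4.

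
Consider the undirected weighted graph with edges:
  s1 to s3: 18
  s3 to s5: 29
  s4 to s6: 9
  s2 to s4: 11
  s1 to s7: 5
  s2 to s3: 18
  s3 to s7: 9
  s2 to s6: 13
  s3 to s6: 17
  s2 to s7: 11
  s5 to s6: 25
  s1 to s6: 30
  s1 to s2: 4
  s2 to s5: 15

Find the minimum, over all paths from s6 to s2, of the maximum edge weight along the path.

11

Checking several routes:
s6→s3→s7→s1→s2: max(17, 9, 5, 4) = 17
s6→s2: max(13) = 13
s6→s4→s2: max(9, 11) = 11
The minimum achievable maximum is 11.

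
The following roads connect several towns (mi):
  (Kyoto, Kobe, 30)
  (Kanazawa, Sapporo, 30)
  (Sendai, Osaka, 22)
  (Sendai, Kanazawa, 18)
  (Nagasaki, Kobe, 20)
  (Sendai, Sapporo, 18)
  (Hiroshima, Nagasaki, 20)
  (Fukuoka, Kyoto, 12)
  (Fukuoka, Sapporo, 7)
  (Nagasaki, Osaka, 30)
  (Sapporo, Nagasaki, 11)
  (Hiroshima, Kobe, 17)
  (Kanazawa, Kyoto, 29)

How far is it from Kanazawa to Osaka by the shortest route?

40

A few of the Kanazawa→Osaka routes:
Kanazawa -> Sendai -> Osaka: 18 + 22 = 40
Kanazawa -> Kyoto -> Fukuoka -> Sapporo -> Sendai -> Osaka: 29 + 12 + 7 + 18 + 22 = 88
Kanazawa -> Kyoto -> Fukuoka -> Sapporo -> Nagasaki -> Osaka: 29 + 12 + 7 + 11 + 30 = 89
Kanazawa -> Sendai -> Sapporo -> Nagasaki -> Osaka: 18 + 18 + 11 + 30 = 77
Kanazawa -> Sapporo -> Nagasaki -> Osaka: 30 + 11 + 30 = 71
Kanazawa -> Sapporo -> Sendai -> Osaka: 30 + 18 + 22 = 70
Shortest: 40 mi.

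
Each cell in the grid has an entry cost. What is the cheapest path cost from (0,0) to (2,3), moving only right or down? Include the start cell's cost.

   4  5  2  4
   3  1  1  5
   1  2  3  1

Best path: r0c0 -> r1c0 -> r1c1 -> r1c2 -> r2c2 -> r2c3
Cost: 4 + 3 + 1 + 1 + 3 + 1 = 13

13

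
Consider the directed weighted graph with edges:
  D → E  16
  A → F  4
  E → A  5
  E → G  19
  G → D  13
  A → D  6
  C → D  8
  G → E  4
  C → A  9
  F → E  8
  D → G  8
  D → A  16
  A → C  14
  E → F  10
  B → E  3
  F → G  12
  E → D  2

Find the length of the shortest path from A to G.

Some routes from A to G:
A - F - E - D - G: 4 + 8 + 2 + 8 = 22
A - F - G: 4 + 12 = 16
A - D - G: 6 + 8 = 14
Shortest: 14.

14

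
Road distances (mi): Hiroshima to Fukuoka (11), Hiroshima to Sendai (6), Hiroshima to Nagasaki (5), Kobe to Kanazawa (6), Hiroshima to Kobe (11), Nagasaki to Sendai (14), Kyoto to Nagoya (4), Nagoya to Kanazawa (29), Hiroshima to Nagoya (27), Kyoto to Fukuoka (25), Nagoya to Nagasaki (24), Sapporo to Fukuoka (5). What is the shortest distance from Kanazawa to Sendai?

23

Some routes from Kanazawa to Sendai:
Kanazawa -> Kobe -> Hiroshima -> Sendai: 6 + 11 + 6 = 23
Kanazawa -> Kobe -> Hiroshima -> Nagasaki -> Sendai: 6 + 11 + 5 + 14 = 36
Kanazawa -> Nagoya -> Nagasaki -> Hiroshima -> Sendai: 29 + 24 + 5 + 6 = 64
Kanazawa -> Nagoya -> Hiroshima -> Sendai: 29 + 27 + 6 = 62
The minimum is 23 mi.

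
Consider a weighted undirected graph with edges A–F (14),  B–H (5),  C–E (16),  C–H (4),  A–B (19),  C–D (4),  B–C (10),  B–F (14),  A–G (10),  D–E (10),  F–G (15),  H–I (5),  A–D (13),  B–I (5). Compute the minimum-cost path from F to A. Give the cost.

Checking several routes:
F-A: 14
F-G-A: 15 + 10 = 25
F-B-I-H-C-D-A: 14 + 5 + 5 + 4 + 4 + 13 = 45
F-B-H-C-D-A: 14 + 5 + 4 + 4 + 13 = 40
F-B-C-D-A: 14 + 10 + 4 + 13 = 41
F-B-A: 14 + 19 = 33
The minimum is 14.

14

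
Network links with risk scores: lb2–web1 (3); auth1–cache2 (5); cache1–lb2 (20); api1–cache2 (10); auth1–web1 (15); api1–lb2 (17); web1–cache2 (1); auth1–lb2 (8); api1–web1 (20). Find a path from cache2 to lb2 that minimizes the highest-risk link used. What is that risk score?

3

Some routes from cache2 to lb2:
cache2 - auth1 - web1 - lb2: max(5, 15, 3) = 15
cache2 - web1 - auth1 - lb2: max(1, 15, 8) = 15
cache2 - web1 - lb2: max(1, 3) = 3
cache2 - auth1 - lb2: max(5, 8) = 8
cache2 - api1 - lb2: max(10, 17) = 17
Smallest bottleneck: 3.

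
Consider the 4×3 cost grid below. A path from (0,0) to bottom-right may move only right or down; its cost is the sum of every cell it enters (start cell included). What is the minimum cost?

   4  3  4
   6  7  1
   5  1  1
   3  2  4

17

Cheapest: r0c0→r0c1→r0c2→r1c2→r2c2→r3c2
  4 + 3 + 4 + 1 + 1 + 4 = 17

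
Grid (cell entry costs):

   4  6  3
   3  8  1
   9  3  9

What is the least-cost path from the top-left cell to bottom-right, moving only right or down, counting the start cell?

23

Cheapest: (0,0) → (0,1) → (0,2) → (1,2) → (2,2)
  4 + 6 + 3 + 1 + 9 = 23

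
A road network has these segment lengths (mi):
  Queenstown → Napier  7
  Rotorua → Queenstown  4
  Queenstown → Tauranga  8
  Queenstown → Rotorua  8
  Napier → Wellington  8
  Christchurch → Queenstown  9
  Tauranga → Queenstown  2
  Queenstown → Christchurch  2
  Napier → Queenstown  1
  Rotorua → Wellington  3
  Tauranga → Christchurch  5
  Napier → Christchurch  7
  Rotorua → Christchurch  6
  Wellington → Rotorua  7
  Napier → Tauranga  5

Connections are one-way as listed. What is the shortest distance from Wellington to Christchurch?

13

Comparing a few candidate routes:
Wellington-Rotorua-Queenstown-Tauranga-Christchurch: 7 + 4 + 8 + 5 = 24
Wellington-Rotorua-Queenstown-Christchurch: 7 + 4 + 2 = 13
Wellington-Rotorua-Christchurch: 7 + 6 = 13
Shortest: 13 mi.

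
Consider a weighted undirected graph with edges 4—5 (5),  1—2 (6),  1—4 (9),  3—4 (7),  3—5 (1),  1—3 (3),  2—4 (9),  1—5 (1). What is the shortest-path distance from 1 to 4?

6

Comparing a few candidate routes:
1-3-5-4: 3 + 1 + 5 = 9
1-5-4: 1 + 5 = 6
1-4: 9
1-3-4: 3 + 7 = 10
1-5-3-4: 1 + 1 + 7 = 9
Best route has total 6.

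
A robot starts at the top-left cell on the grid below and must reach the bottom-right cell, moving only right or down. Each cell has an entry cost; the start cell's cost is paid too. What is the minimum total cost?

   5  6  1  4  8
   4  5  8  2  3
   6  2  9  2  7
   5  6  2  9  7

One optimal route is [0,0] → [0,1] → [0,2] → [0,3] → [1,3] → [2,3] → [2,4] → [3,4].
Its cost is 5 + 6 + 1 + 4 + 2 + 2 + 7 + 7 = 34.

34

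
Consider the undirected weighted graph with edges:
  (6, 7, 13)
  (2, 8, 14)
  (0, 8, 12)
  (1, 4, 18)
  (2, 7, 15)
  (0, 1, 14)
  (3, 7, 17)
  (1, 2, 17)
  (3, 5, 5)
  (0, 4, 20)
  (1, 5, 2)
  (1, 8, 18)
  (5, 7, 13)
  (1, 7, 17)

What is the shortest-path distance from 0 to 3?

Checking several routes:
0 - 4 - 1 - 5 - 3: 20 + 18 + 2 + 5 = 45
0 - 1 - 5 - 3: 14 + 2 + 5 = 21
0 - 8 - 1 - 5 - 3: 12 + 18 + 2 + 5 = 37
Best route has total 21.

21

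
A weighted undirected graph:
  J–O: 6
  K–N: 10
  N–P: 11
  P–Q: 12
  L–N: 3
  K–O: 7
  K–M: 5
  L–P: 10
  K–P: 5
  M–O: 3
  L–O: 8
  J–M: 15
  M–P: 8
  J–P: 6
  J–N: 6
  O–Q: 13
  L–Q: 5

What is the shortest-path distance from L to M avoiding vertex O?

A few of the L→M routes:
L - N - P - M: 3 + 11 + 8 = 22
L - N - K - M: 3 + 10 + 5 = 18
L - P - K - M: 10 + 5 + 5 = 20
L - P - M: 10 + 8 = 18
Shortest: 18.

18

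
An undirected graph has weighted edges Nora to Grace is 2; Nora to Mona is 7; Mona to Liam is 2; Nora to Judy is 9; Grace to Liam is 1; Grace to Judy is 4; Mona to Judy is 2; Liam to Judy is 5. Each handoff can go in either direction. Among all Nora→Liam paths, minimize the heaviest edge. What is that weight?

2

A few of the Nora→Liam routes:
Nora -> Mona -> Judy -> Liam: max(7, 2, 5) = 7
Nora -> Mona -> Judy -> Grace -> Liam: max(7, 2, 4, 1) = 7
Nora -> Grace -> Judy -> Liam: max(2, 4, 5) = 5
Nora -> Grace -> Liam: max(2, 1) = 2
Nora -> Grace -> Judy -> Mona -> Liam: max(2, 4, 2, 2) = 4
Smallest bottleneck: 2.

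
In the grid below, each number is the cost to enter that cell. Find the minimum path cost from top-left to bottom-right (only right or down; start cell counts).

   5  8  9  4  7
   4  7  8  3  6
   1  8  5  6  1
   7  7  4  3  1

31

One optimal route is (0,0) (1,0) (2,0) (2,1) (2,2) (2,3) (2,4) (3,4).
Its cost is 5 + 4 + 1 + 8 + 5 + 6 + 1 + 1 = 31.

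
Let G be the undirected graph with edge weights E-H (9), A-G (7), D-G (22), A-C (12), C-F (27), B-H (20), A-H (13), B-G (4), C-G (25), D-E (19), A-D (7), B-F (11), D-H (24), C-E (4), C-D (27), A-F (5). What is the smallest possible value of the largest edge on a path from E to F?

12

A few of the E→F routes:
E - C - A - F: max(4, 12, 5) = 12
E - C - A - G - B - F: max(4, 12, 7, 4, 11) = 12
E - H - A - G - B - F: max(9, 13, 7, 4, 11) = 13
The minimum achievable maximum is 12.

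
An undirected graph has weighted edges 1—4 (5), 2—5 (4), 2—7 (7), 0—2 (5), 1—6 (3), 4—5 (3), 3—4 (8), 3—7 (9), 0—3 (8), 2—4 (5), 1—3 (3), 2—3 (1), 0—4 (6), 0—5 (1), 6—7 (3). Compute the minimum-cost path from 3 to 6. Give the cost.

Comparing a few candidate routes:
3-7-6: 9 + 3 = 12
3-2-7-6: 1 + 7 + 3 = 11
3-1-6: 3 + 3 = 6
The minimum is 6.

6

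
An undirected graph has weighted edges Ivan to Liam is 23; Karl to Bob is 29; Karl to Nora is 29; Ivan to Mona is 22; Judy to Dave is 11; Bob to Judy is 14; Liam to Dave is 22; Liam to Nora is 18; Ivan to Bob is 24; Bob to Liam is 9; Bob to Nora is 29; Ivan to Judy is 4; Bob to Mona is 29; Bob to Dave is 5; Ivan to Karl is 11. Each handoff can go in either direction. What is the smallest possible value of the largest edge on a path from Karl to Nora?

Some routes from Karl to Nora:
Karl → Ivan → Bob → Liam → Nora: max(11, 24, 9, 18) = 24
Karl → Ivan → Judy → Bob → Liam → Nora: max(11, 4, 14, 9, 18) = 18
Karl → Ivan → Judy → Bob → Dave → Liam → Nora: max(11, 4, 14, 5, 22, 18) = 22
Karl → Ivan → Judy → Dave → Bob → Liam → Nora: max(11, 4, 11, 5, 9, 18) = 18
Karl → Ivan → Liam → Nora: max(11, 23, 18) = 23
Karl → Ivan → Judy → Dave → Liam → Nora: max(11, 4, 11, 22, 18) = 22
The minimum achievable maximum is 18.

18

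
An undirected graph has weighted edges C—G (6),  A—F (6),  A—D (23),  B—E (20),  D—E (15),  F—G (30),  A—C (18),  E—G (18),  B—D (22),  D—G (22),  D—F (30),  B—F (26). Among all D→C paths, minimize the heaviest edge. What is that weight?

18

Some routes from D to C:
D -> A -> C: max(23, 18) = 23
D -> B -> F -> A -> C: max(22, 26, 6, 18) = 26
D -> B -> E -> G -> C: max(22, 20, 18, 6) = 22
D -> E -> G -> C: max(15, 18, 6) = 18
D -> G -> C: max(22, 6) = 22
The minimum achievable maximum is 18.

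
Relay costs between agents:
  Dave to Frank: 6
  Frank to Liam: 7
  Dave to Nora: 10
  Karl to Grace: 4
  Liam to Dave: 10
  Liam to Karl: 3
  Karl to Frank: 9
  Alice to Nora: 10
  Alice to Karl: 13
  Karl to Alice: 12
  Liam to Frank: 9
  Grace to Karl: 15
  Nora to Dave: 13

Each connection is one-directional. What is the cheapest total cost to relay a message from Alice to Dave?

Paths from Alice to Dave:
Alice→Nora→Dave: 10 + 13 = 23
Alice→Karl→Frank→Liam→Dave: 13 + 9 + 7 + 10 = 39
Shortest: 23.

23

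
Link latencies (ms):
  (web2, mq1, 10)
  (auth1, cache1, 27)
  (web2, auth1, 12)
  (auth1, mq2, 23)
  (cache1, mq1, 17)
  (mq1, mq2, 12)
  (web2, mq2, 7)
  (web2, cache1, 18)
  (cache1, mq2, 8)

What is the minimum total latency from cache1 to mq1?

Checking several routes:
cache1-mq2-mq1: 8 + 12 = 20
cache1-mq1: 17
cache1-mq2-web2-mq1: 8 + 7 + 10 = 25
Shortest: 17 ms.

17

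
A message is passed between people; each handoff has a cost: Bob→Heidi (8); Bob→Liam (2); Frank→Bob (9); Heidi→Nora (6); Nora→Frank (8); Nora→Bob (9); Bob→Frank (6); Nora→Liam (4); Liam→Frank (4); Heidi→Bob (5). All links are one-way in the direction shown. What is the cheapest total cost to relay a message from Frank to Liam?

11

Routes from Frank to Liam:
Frank-Bob-Liam: 9 + 2 = 11
Frank-Bob-Heidi-Nora-Liam: 9 + 8 + 6 + 4 = 27
The minimum is 11.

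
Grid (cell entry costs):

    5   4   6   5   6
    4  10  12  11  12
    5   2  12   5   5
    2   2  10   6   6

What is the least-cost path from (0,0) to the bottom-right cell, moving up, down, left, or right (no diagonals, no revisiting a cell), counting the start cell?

40

One optimal route is [0,0] → [1,0] → [2,0] → [2,1] → [3,1] → [3,2] → [3,3] → [3,4].
Its cost is 5 + 4 + 5 + 2 + 2 + 10 + 6 + 6 = 40.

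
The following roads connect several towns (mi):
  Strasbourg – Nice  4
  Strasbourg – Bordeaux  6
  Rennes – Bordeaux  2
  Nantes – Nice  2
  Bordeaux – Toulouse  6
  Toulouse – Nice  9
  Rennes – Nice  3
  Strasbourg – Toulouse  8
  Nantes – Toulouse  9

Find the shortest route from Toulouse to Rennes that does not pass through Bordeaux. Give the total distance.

Paths from Toulouse to Rennes avoiding Bordeaux:
Toulouse-Nice-Rennes: 9 + 3 = 12
Toulouse-Nantes-Nice-Rennes: 9 + 2 + 3 = 14
Toulouse-Strasbourg-Nice-Rennes: 8 + 4 + 3 = 15
The minimum is 12 mi.

12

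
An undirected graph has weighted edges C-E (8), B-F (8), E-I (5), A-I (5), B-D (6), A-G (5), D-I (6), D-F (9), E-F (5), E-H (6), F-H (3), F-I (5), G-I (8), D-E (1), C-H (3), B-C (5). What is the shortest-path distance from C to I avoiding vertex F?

13

Comparing a few candidate routes:
C-H-E-I: 3 + 6 + 5 = 14
C-H-E-D-I: 3 + 6 + 1 + 6 = 16
C-E-I: 8 + 5 = 13
C-E-D-I: 8 + 1 + 6 = 15
The minimum is 13.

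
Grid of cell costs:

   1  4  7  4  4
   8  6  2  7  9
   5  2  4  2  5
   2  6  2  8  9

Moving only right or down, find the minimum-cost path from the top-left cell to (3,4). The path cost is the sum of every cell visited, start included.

33

Cheapest: r0c0→r0c1→r1c1→r1c2→r2c2→r2c3→r2c4→r3c4
  1 + 4 + 6 + 2 + 4 + 2 + 5 + 9 = 33
For comparison, the top-then-right route costs 43.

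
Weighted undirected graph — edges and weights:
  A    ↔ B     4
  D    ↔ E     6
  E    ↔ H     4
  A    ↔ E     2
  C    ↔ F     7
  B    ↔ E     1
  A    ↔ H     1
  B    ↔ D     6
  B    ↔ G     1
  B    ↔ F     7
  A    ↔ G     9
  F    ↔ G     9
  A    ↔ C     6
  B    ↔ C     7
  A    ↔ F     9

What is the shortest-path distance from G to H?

Checking several routes:
G → B → A → H: 1 + 4 + 1 = 6
G → A → H: 9 + 1 = 10
G → B → A → E → H: 1 + 4 + 2 + 4 = 11
G → B → E → H: 1 + 1 + 4 = 6
G → A → E → H: 9 + 2 + 4 = 15
G → B → E → A → H: 1 + 1 + 2 + 1 = 5
The minimum is 5.

5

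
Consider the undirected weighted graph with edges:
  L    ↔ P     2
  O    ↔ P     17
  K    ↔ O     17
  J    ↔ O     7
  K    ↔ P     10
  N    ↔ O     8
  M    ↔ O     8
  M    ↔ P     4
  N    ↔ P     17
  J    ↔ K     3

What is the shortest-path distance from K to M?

14

Checking several routes:
K→O→M: 17 + 8 = 25
K→J→O→M: 3 + 7 + 8 = 18
K→P→M: 10 + 4 = 14
K→P→O→M: 10 + 17 + 8 = 35
K→J→O→P→M: 3 + 7 + 17 + 4 = 31
Best route has total 14.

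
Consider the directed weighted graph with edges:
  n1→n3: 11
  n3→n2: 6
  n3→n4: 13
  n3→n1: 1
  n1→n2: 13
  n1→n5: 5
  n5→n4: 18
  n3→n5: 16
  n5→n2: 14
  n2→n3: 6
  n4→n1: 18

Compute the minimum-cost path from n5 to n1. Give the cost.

21

Paths from n5 to n1:
n5 - n2 - n3 - n1: 14 + 6 + 1 = 21
n5 - n4 - n1: 18 + 18 = 36
n5 - n2 - n3 - n4 - n1: 14 + 6 + 13 + 18 = 51
Shortest: 21.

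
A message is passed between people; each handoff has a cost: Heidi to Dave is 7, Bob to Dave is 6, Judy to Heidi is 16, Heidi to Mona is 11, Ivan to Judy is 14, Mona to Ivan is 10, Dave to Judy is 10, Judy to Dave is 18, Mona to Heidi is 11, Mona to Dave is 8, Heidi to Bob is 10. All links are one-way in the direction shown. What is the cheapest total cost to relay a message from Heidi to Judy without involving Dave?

Candidate routes:
Heidi→Mona→Ivan→Judy: 11 + 10 + 14 = 35
Shortest: 35.

35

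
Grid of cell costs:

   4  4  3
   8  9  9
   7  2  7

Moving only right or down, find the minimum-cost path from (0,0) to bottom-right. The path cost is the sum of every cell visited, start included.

Path (0,0) → (0,1) → (1,1) → (2,1) → (2,2): 4 + 4 + 9 + 2 + 7 = 26.
(Top row then right column would cost 27.)

26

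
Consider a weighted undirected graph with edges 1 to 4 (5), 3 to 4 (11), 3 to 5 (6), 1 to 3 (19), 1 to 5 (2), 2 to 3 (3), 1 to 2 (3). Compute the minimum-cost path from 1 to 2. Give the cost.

3

Routes from 1 to 2:
1 → 3 → 2: 19 + 3 = 22
1 → 4 → 3 → 2: 5 + 11 + 3 = 19
1 → 2: 3
1 → 5 → 3 → 2: 2 + 6 + 3 = 11
The minimum is 3.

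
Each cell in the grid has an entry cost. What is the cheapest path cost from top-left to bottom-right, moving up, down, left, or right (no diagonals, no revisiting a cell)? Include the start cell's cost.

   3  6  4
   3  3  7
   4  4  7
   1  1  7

19

Path [0,0] → [1,0] → [2,0] → [3,0] → [3,1] → [3,2]: 3 + 3 + 4 + 1 + 1 + 7 = 19.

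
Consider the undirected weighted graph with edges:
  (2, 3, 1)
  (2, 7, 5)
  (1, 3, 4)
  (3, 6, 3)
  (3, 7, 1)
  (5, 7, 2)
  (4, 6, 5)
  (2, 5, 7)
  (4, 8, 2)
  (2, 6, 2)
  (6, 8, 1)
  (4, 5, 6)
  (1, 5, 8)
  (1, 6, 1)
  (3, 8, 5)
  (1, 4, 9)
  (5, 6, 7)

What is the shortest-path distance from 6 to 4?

3

Comparing a few candidate routes:
6→1→4: 1 + 9 = 10
6→4: 5
6→8→4: 1 + 2 = 3
6→2→3→8→4: 2 + 1 + 5 + 2 = 10
6→3→8→4: 3 + 5 + 2 = 10
6→3→7→5→4: 3 + 1 + 2 + 6 = 12
Best route has total 3.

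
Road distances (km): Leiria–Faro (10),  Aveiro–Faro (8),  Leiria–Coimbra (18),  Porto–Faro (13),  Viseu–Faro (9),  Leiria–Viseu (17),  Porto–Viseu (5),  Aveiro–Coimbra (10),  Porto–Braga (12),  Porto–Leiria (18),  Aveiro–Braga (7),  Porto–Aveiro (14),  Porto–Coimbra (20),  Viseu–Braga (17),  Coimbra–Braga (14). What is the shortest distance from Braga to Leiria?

25

Comparing a few candidate routes:
Braga → Coimbra → Leiria: 14 + 18 = 32
Braga → Viseu → Leiria: 17 + 17 = 34
Braga → Porto → Viseu → Leiria: 12 + 5 + 17 = 34
Braga → Aveiro → Faro → Leiria: 7 + 8 + 10 = 25
Braga → Porto → Leiria: 12 + 18 = 30
Best route has total 25 km.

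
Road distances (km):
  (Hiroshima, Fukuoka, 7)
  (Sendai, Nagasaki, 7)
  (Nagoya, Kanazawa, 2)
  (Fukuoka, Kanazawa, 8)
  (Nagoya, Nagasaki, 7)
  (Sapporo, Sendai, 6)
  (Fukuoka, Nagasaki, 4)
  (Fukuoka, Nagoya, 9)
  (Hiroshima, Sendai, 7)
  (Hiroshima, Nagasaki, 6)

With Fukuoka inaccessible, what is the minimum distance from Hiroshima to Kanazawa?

15

Routes from Hiroshima to Kanazawa avoiding Fukuoka:
Hiroshima→Sendai→Nagasaki→Nagoya→Kanazawa: 7 + 7 + 7 + 2 = 23
Hiroshima→Nagasaki→Nagoya→Kanazawa: 6 + 7 + 2 = 15
Best route has total 15 km.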